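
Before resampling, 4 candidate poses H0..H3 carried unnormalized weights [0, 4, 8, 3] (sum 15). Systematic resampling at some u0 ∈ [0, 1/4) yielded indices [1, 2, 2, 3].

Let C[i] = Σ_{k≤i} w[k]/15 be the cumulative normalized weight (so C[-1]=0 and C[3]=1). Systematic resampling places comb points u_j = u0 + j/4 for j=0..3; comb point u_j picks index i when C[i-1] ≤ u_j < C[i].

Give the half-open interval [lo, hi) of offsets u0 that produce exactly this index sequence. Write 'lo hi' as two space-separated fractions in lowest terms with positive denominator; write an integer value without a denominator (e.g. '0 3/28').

1/20 1/4

C = [0, 4/15, 4/5, 1]
j=0 picked index 1: u0 ∈ [0, 4/15)
j=1 picked index 2: u0 ∈ [1/60, 11/20)
j=2 picked index 2: u0 ∈ [-7/30, 3/10)
j=3 picked index 3: u0 ∈ [1/20, 1/4)
intersection: [1/20, 1/4)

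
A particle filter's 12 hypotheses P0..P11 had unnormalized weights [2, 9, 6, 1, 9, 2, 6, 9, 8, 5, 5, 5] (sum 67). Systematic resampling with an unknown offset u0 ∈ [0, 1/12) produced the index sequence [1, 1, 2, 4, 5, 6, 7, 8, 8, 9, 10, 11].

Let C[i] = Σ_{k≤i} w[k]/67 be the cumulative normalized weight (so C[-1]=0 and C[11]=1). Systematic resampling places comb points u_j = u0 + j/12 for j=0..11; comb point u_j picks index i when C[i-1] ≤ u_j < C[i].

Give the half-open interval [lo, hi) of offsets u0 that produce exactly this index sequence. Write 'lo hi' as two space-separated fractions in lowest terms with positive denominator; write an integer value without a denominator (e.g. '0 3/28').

C = [2/67, 11/67, 17/67, 18/67, 27/67, 29/67, 35/67, 44/67, 52/67, 57/67, 62/67, 1]
j=0 picked index 1: u0 ∈ [2/67, 11/67)
j=1 picked index 1: u0 ∈ [-43/804, 65/804)
j=2 picked index 2: u0 ∈ [-1/402, 35/402)
j=3 picked index 4: u0 ∈ [5/268, 41/268)
j=4 picked index 5: u0 ∈ [14/201, 20/201)
j=5 picked index 6: u0 ∈ [13/804, 85/804)
j=6 picked index 7: u0 ∈ [3/134, 21/134)
j=7 picked index 8: u0 ∈ [59/804, 155/804)
j=8 picked index 8: u0 ∈ [-2/201, 22/201)
j=9 picked index 9: u0 ∈ [7/268, 27/268)
j=10 picked index 10: u0 ∈ [7/402, 37/402)
j=11 picked index 11: u0 ∈ [7/804, 1/12)
intersection: [59/804, 65/804)

59/804 65/804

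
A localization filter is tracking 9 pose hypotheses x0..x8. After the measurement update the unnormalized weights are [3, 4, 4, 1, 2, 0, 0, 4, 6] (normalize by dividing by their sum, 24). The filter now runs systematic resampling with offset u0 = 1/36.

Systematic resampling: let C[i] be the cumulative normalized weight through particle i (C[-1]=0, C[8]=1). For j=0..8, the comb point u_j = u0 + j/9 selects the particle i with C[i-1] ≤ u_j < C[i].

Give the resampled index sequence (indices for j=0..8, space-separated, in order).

C = [1/8, 7/24, 11/24, 1/2, 7/12, 7/12, 7/12, 3/4, 1]
j=0: u_0=1/36 ∈ [0, 1/8) → index 0
j=1: u_1=5/36 ∈ [1/8, 7/24) → index 1
j=2: u_2=1/4 ∈ [1/8, 7/24) → index 1
j=3: u_3=13/36 ∈ [7/24, 11/24) → index 2
j=4: u_4=17/36 ∈ [11/24, 1/2) → index 3
j=5: u_5=7/12 ∈ [7/12, 3/4) → index 7
j=6: u_6=25/36 ∈ [7/12, 3/4) → index 7
j=7: u_7=29/36 ∈ [3/4, 1) → index 8
j=8: u_8=11/12 ∈ [3/4, 1) → index 8

0 1 1 2 3 7 7 8 8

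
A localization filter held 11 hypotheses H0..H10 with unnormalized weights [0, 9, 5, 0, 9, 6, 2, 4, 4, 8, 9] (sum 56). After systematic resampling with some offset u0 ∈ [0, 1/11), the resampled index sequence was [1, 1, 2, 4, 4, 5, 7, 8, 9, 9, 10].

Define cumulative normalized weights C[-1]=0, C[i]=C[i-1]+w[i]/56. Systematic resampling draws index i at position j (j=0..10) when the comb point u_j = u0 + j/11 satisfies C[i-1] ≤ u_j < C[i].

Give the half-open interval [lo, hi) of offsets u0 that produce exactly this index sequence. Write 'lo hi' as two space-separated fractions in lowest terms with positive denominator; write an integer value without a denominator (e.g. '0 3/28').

C = [0, 9/56, 1/4, 1/4, 23/56, 29/56, 31/56, 5/8, 39/56, 47/56, 1]
j=0 picked index 1: u0 ∈ [0, 9/56)
j=1 picked index 1: u0 ∈ [-1/11, 43/616)
j=2 picked index 2: u0 ∈ [-13/616, 3/44)
j=3 picked index 4: u0 ∈ [-1/44, 85/616)
j=4 picked index 4: u0 ∈ [-5/44, 29/616)
j=5 picked index 5: u0 ∈ [-27/616, 39/616)
j=6 picked index 7: u0 ∈ [5/616, 7/88)
j=7 picked index 8: u0 ∈ [-1/88, 37/616)
j=8 picked index 9: u0 ∈ [-19/616, 69/616)
j=9 picked index 9: u0 ∈ [-75/616, 13/616)
j=10 picked index 10: u0 ∈ [-43/616, 1/11)
intersection: [5/616, 13/616)

5/616 13/616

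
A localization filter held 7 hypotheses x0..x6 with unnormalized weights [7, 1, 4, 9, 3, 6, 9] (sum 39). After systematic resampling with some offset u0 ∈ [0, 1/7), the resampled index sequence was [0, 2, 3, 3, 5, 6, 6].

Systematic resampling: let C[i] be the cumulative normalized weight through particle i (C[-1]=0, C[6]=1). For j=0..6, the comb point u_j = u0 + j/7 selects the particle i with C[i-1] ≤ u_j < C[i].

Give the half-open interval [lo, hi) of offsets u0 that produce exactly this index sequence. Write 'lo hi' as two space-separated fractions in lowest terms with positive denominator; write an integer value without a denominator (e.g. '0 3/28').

C = [7/39, 8/39, 4/13, 7/13, 8/13, 10/13, 1]
j=0 picked index 0: u0 ∈ [0, 7/39)
j=1 picked index 2: u0 ∈ [17/273, 15/91)
j=2 picked index 3: u0 ∈ [2/91, 23/91)
j=3 picked index 3: u0 ∈ [-11/91, 10/91)
j=4 picked index 5: u0 ∈ [4/91, 18/91)
j=5 picked index 6: u0 ∈ [5/91, 2/7)
j=6 picked index 6: u0 ∈ [-8/91, 1/7)
intersection: [17/273, 10/91)

17/273 10/91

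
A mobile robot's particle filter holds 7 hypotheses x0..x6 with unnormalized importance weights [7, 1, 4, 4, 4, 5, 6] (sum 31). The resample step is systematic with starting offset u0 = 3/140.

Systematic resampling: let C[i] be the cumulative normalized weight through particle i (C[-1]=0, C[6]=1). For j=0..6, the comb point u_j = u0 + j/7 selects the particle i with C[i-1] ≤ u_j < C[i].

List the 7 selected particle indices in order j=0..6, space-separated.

C = [7/31, 8/31, 12/31, 16/31, 20/31, 25/31, 1]
j=0: u_0=3/140 ∈ [0, 7/31) → index 0
j=1: u_1=23/140 ∈ [0, 7/31) → index 0
j=2: u_2=43/140 ∈ [8/31, 12/31) → index 2
j=3: u_3=9/20 ∈ [12/31, 16/31) → index 3
j=4: u_4=83/140 ∈ [16/31, 20/31) → index 4
j=5: u_5=103/140 ∈ [20/31, 25/31) → index 5
j=6: u_6=123/140 ∈ [25/31, 1) → index 6

0 0 2 3 4 5 6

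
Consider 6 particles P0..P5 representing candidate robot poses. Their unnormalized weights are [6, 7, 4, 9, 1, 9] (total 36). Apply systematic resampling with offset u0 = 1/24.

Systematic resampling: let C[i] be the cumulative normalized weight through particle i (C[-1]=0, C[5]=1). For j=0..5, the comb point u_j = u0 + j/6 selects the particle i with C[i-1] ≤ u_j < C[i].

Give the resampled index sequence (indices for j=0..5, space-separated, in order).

C = [1/6, 13/36, 17/36, 13/18, 3/4, 1]
j=0: u_0=1/24 ∈ [0, 1/6) → index 0
j=1: u_1=5/24 ∈ [1/6, 13/36) → index 1
j=2: u_2=3/8 ∈ [13/36, 17/36) → index 2
j=3: u_3=13/24 ∈ [17/36, 13/18) → index 3
j=4: u_4=17/24 ∈ [17/36, 13/18) → index 3
j=5: u_5=7/8 ∈ [3/4, 1) → index 5

0 1 2 3 3 5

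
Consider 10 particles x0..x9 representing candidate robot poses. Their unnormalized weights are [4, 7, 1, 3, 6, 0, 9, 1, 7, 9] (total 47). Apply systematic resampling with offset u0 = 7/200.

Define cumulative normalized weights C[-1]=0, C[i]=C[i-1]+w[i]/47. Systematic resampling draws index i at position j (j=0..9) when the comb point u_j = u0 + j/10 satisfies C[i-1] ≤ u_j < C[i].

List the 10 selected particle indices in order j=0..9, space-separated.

C = [4/47, 11/47, 12/47, 15/47, 21/47, 21/47, 30/47, 31/47, 38/47, 1]
j=0: u_0=7/200 ∈ [0, 4/47) → index 0
j=1: u_1=27/200 ∈ [4/47, 11/47) → index 1
j=2: u_2=47/200 ∈ [11/47, 12/47) → index 2
j=3: u_3=67/200 ∈ [15/47, 21/47) → index 4
j=4: u_4=87/200 ∈ [15/47, 21/47) → index 4
j=5: u_5=107/200 ∈ [21/47, 30/47) → index 6
j=6: u_6=127/200 ∈ [21/47, 30/47) → index 6
j=7: u_7=147/200 ∈ [31/47, 38/47) → index 8
j=8: u_8=167/200 ∈ [38/47, 1) → index 9
j=9: u_9=187/200 ∈ [38/47, 1) → index 9

0 1 2 4 4 6 6 8 9 9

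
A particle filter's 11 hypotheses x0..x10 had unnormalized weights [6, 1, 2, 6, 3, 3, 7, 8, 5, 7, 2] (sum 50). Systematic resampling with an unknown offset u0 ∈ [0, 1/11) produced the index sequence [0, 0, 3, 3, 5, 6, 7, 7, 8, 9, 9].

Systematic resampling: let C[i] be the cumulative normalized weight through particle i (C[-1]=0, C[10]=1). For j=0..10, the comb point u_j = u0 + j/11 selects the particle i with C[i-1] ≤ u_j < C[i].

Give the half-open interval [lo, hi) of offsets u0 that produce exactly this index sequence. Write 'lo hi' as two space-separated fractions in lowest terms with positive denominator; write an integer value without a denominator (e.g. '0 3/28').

C = [3/25, 7/50, 9/50, 3/10, 9/25, 21/50, 14/25, 18/25, 41/50, 24/25, 1]
j=0 picked index 0: u0 ∈ [0, 3/25)
j=1 picked index 0: u0 ∈ [-1/11, 8/275)
j=2 picked index 3: u0 ∈ [-1/550, 13/110)
j=3 picked index 3: u0 ∈ [-51/550, 3/110)
j=4 picked index 5: u0 ∈ [-1/275, 31/550)
j=5 picked index 6: u0 ∈ [-19/550, 29/275)
j=6 picked index 7: u0 ∈ [4/275, 48/275)
j=7 picked index 7: u0 ∈ [-21/275, 23/275)
j=8 picked index 8: u0 ∈ [-2/275, 51/550)
j=9 picked index 9: u0 ∈ [1/550, 39/275)
j=10 picked index 9: u0 ∈ [-49/550, 14/275)
intersection: [4/275, 3/110)

4/275 3/110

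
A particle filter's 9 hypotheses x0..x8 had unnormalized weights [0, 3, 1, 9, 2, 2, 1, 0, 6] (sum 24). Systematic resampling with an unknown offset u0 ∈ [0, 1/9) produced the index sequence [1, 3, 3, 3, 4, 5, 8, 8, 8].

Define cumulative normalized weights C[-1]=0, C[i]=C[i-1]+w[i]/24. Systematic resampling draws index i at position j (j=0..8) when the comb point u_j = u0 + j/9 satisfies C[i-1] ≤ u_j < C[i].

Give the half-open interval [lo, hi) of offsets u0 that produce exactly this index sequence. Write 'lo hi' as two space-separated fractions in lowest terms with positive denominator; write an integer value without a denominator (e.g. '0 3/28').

C = [0, 1/8, 1/6, 13/24, 5/8, 17/24, 3/4, 3/4, 1]
j=0 picked index 1: u0 ∈ [0, 1/8)
j=1 picked index 3: u0 ∈ [1/18, 31/72)
j=2 picked index 3: u0 ∈ [-1/18, 23/72)
j=3 picked index 3: u0 ∈ [-1/6, 5/24)
j=4 picked index 4: u0 ∈ [7/72, 13/72)
j=5 picked index 5: u0 ∈ [5/72, 11/72)
j=6 picked index 8: u0 ∈ [1/12, 1/3)
j=7 picked index 8: u0 ∈ [-1/36, 2/9)
j=8 picked index 8: u0 ∈ [-5/36, 1/9)
intersection: [7/72, 1/9)

7/72 1/9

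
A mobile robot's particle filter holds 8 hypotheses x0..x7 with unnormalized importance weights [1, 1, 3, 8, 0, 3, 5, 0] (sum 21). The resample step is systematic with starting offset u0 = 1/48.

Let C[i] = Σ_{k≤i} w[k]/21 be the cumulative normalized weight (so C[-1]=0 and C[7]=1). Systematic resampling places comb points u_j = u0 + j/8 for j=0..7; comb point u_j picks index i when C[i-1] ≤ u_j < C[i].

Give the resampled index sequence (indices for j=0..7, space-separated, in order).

0 2 3 3 3 5 6 6

C = [1/21, 2/21, 5/21, 13/21, 13/21, 16/21, 1, 1]
j=0: u_0=1/48 ∈ [0, 1/21) → index 0
j=1: u_1=7/48 ∈ [2/21, 5/21) → index 2
j=2: u_2=13/48 ∈ [5/21, 13/21) → index 3
j=3: u_3=19/48 ∈ [5/21, 13/21) → index 3
j=4: u_4=25/48 ∈ [5/21, 13/21) → index 3
j=5: u_5=31/48 ∈ [13/21, 16/21) → index 5
j=6: u_6=37/48 ∈ [16/21, 1) → index 6
j=7: u_7=43/48 ∈ [16/21, 1) → index 6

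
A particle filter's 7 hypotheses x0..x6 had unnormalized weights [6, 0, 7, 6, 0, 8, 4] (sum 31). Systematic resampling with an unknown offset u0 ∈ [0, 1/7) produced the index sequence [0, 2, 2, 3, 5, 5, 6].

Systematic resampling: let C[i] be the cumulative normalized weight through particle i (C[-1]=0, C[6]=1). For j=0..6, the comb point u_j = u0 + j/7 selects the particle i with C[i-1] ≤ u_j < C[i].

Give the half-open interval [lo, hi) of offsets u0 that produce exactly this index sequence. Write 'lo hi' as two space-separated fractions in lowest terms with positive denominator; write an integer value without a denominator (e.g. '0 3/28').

11/217 29/217

C = [6/31, 6/31, 13/31, 19/31, 19/31, 27/31, 1]
j=0 picked index 0: u0 ∈ [0, 6/31)
j=1 picked index 2: u0 ∈ [11/217, 60/217)
j=2 picked index 2: u0 ∈ [-20/217, 29/217)
j=3 picked index 3: u0 ∈ [-2/217, 40/217)
j=4 picked index 5: u0 ∈ [9/217, 65/217)
j=5 picked index 5: u0 ∈ [-22/217, 34/217)
j=6 picked index 6: u0 ∈ [3/217, 1/7)
intersection: [11/217, 29/217)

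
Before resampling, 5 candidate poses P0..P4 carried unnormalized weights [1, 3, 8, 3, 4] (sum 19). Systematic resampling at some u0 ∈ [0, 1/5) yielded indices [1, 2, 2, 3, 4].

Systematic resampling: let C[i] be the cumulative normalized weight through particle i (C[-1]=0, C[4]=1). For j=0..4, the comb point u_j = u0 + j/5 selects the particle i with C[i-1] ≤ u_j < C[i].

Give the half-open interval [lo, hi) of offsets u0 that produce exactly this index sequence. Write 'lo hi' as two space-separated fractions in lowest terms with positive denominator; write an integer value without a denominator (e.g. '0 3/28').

1/19 18/95

C = [1/19, 4/19, 12/19, 15/19, 1]
j=0 picked index 1: u0 ∈ [1/19, 4/19)
j=1 picked index 2: u0 ∈ [1/95, 41/95)
j=2 picked index 2: u0 ∈ [-18/95, 22/95)
j=3 picked index 3: u0 ∈ [3/95, 18/95)
j=4 picked index 4: u0 ∈ [-1/95, 1/5)
intersection: [1/19, 18/95)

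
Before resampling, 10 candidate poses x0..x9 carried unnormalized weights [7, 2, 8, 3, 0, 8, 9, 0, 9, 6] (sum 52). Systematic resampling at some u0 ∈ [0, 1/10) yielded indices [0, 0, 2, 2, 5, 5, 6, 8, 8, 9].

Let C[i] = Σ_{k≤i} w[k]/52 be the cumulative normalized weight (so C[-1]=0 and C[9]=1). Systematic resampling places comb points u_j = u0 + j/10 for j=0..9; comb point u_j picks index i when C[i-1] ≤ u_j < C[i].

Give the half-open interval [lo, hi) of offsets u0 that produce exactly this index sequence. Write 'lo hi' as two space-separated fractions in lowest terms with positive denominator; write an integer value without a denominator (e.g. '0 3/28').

C = [7/52, 9/52, 17/52, 5/13, 5/13, 7/13, 37/52, 37/52, 23/26, 1]
j=0 picked index 0: u0 ∈ [0, 7/52)
j=1 picked index 0: u0 ∈ [-1/10, 9/260)
j=2 picked index 2: u0 ∈ [-7/260, 33/260)
j=3 picked index 2: u0 ∈ [-33/260, 7/260)
j=4 picked index 5: u0 ∈ [-1/65, 9/65)
j=5 picked index 5: u0 ∈ [-3/26, 1/26)
j=6 picked index 6: u0 ∈ [-4/65, 29/260)
j=7 picked index 8: u0 ∈ [3/260, 12/65)
j=8 picked index 8: u0 ∈ [-23/260, 11/130)
j=9 picked index 9: u0 ∈ [-1/65, 1/10)
intersection: [3/260, 7/260)

3/260 7/260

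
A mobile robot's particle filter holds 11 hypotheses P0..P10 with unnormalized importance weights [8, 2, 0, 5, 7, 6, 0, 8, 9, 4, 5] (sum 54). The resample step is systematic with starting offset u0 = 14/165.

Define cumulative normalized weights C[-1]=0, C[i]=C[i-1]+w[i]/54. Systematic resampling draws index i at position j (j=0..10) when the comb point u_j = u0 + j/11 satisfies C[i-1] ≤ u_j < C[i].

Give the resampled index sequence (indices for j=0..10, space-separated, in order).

0 1 3 4 5 7 7 8 8 9 10

C = [4/27, 5/27, 5/27, 5/18, 11/27, 14/27, 14/27, 2/3, 5/6, 49/54, 1]
j=0: u_0=14/165 ∈ [0, 4/27) → index 0
j=1: u_1=29/165 ∈ [4/27, 5/27) → index 1
j=2: u_2=4/15 ∈ [5/27, 5/18) → index 3
j=3: u_3=59/165 ∈ [5/18, 11/27) → index 4
j=4: u_4=74/165 ∈ [11/27, 14/27) → index 5
j=5: u_5=89/165 ∈ [14/27, 2/3) → index 7
j=6: u_6=104/165 ∈ [14/27, 2/3) → index 7
j=7: u_7=119/165 ∈ [2/3, 5/6) → index 8
j=8: u_8=134/165 ∈ [2/3, 5/6) → index 8
j=9: u_9=149/165 ∈ [5/6, 49/54) → index 9
j=10: u_10=164/165 ∈ [49/54, 1) → index 10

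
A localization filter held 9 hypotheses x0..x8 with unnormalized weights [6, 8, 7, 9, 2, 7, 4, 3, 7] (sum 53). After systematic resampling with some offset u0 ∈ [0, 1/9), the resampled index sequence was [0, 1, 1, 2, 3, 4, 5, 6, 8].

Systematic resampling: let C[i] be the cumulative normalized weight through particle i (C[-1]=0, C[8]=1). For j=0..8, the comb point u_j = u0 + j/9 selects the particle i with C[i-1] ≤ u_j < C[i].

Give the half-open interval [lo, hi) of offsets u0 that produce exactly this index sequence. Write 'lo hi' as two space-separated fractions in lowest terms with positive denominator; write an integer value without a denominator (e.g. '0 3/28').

C = [6/53, 14/53, 21/53, 30/53, 32/53, 39/53, 43/53, 46/53, 1]
j=0 picked index 0: u0 ∈ [0, 6/53)
j=1 picked index 1: u0 ∈ [1/477, 73/477)
j=2 picked index 1: u0 ∈ [-52/477, 20/477)
j=3 picked index 2: u0 ∈ [-11/159, 10/159)
j=4 picked index 3: u0 ∈ [-23/477, 58/477)
j=5 picked index 4: u0 ∈ [5/477, 23/477)
j=6 picked index 5: u0 ∈ [-10/159, 11/159)
j=7 picked index 6: u0 ∈ [-20/477, 16/477)
j=8 picked index 8: u0 ∈ [-10/477, 1/9)
intersection: [5/477, 16/477)

5/477 16/477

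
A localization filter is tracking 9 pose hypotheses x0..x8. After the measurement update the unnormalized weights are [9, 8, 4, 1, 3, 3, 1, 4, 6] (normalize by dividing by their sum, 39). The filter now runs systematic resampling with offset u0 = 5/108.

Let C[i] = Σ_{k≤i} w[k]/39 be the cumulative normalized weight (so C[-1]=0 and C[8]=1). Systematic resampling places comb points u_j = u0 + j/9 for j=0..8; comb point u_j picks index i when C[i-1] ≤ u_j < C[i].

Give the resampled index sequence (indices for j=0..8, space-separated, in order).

C = [3/13, 17/39, 7/13, 22/39, 25/39, 28/39, 29/39, 11/13, 1]
j=0: u_0=5/108 ∈ [0, 3/13) → index 0
j=1: u_1=17/108 ∈ [0, 3/13) → index 0
j=2: u_2=29/108 ∈ [3/13, 17/39) → index 1
j=3: u_3=41/108 ∈ [3/13, 17/39) → index 1
j=4: u_4=53/108 ∈ [17/39, 7/13) → index 2
j=5: u_5=65/108 ∈ [22/39, 25/39) → index 4
j=6: u_6=77/108 ∈ [25/39, 28/39) → index 5
j=7: u_7=89/108 ∈ [29/39, 11/13) → index 7
j=8: u_8=101/108 ∈ [11/13, 1) → index 8

0 0 1 1 2 4 5 7 8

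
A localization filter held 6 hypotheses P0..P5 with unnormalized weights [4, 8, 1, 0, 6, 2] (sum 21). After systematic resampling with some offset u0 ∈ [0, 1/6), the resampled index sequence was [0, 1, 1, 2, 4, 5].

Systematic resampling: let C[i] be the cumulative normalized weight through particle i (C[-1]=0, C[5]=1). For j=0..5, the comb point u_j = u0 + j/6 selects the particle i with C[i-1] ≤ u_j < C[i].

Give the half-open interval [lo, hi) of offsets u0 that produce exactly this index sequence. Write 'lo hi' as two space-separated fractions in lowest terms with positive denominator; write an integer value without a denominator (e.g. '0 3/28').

C = [4/21, 4/7, 13/21, 13/21, 19/21, 1]
j=0 picked index 0: u0 ∈ [0, 4/21)
j=1 picked index 1: u0 ∈ [1/42, 17/42)
j=2 picked index 1: u0 ∈ [-1/7, 5/21)
j=3 picked index 2: u0 ∈ [1/14, 5/42)
j=4 picked index 4: u0 ∈ [-1/21, 5/21)
j=5 picked index 5: u0 ∈ [1/14, 1/6)
intersection: [1/14, 5/42)

1/14 5/42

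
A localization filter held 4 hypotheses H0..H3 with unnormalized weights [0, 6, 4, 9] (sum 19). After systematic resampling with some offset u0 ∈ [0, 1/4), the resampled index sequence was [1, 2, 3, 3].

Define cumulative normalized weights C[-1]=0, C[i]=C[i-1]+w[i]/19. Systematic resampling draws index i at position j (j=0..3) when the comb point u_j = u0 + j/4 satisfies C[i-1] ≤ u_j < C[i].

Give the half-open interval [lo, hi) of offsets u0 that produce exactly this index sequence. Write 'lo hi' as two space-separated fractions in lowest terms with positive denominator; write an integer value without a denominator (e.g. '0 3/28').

C = [0, 6/19, 10/19, 1]
j=0 picked index 1: u0 ∈ [0, 6/19)
j=1 picked index 2: u0 ∈ [5/76, 21/76)
j=2 picked index 3: u0 ∈ [1/38, 1/2)
j=3 picked index 3: u0 ∈ [-17/76, 1/4)
intersection: [5/76, 1/4)

5/76 1/4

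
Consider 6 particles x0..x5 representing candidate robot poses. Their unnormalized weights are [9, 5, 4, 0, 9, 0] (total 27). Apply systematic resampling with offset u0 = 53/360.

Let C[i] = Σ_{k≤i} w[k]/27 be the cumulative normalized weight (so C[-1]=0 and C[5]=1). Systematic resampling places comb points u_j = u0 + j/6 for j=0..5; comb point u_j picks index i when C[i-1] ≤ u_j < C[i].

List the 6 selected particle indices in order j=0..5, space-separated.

0 0 1 2 4 4

C = [1/3, 14/27, 2/3, 2/3, 1, 1]
j=0: u_0=53/360 ∈ [0, 1/3) → index 0
j=1: u_1=113/360 ∈ [0, 1/3) → index 0
j=2: u_2=173/360 ∈ [1/3, 14/27) → index 1
j=3: u_3=233/360 ∈ [14/27, 2/3) → index 2
j=4: u_4=293/360 ∈ [2/3, 1) → index 4
j=5: u_5=353/360 ∈ [2/3, 1) → index 4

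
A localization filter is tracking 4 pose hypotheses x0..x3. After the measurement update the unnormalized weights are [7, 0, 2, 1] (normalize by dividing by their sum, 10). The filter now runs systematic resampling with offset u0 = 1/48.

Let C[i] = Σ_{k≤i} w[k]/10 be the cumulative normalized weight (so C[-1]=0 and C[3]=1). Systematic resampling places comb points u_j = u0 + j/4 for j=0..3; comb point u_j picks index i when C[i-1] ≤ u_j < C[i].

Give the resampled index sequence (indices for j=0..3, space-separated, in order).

C = [7/10, 7/10, 9/10, 1]
j=0: u_0=1/48 ∈ [0, 7/10) → index 0
j=1: u_1=13/48 ∈ [0, 7/10) → index 0
j=2: u_2=25/48 ∈ [0, 7/10) → index 0
j=3: u_3=37/48 ∈ [7/10, 9/10) → index 2

0 0 0 2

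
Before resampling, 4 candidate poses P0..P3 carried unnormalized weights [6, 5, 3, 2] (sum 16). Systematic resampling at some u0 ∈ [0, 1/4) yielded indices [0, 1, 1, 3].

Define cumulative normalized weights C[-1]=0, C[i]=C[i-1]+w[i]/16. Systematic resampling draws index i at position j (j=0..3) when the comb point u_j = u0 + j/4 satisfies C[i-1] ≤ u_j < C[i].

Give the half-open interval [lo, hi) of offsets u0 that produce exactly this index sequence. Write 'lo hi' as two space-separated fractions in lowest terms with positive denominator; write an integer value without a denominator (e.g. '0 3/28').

1/8 3/16

C = [3/8, 11/16, 7/8, 1]
j=0 picked index 0: u0 ∈ [0, 3/8)
j=1 picked index 1: u0 ∈ [1/8, 7/16)
j=2 picked index 1: u0 ∈ [-1/8, 3/16)
j=3 picked index 3: u0 ∈ [1/8, 1/4)
intersection: [1/8, 3/16)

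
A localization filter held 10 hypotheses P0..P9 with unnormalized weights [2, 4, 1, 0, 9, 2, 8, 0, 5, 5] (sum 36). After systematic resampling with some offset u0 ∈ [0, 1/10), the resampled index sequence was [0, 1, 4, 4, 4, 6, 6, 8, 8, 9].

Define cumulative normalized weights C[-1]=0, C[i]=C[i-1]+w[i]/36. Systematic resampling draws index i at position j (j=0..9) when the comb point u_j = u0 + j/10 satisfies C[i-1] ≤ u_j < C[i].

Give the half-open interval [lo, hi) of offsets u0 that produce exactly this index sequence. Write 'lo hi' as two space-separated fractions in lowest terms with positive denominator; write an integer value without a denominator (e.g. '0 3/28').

1/45 2/45

C = [1/18, 1/6, 7/36, 7/36, 4/9, 1/2, 13/18, 13/18, 31/36, 1]
j=0 picked index 0: u0 ∈ [0, 1/18)
j=1 picked index 1: u0 ∈ [-2/45, 1/15)
j=2 picked index 4: u0 ∈ [-1/180, 11/45)
j=3 picked index 4: u0 ∈ [-19/180, 13/90)
j=4 picked index 4: u0 ∈ [-37/180, 2/45)
j=5 picked index 6: u0 ∈ [0, 2/9)
j=6 picked index 6: u0 ∈ [-1/10, 11/90)
j=7 picked index 8: u0 ∈ [1/45, 29/180)
j=8 picked index 8: u0 ∈ [-7/90, 11/180)
j=9 picked index 9: u0 ∈ [-7/180, 1/10)
intersection: [1/45, 2/45)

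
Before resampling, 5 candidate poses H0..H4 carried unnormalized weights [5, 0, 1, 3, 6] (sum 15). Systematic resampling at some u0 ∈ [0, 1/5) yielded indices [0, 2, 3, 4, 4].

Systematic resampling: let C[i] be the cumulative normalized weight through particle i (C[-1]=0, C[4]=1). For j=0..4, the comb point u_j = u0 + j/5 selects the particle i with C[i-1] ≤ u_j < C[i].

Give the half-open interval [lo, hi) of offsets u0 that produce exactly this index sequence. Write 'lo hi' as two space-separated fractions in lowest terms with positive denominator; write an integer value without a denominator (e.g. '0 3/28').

C = [1/3, 1/3, 2/5, 3/5, 1]
j=0 picked index 0: u0 ∈ [0, 1/3)
j=1 picked index 2: u0 ∈ [2/15, 1/5)
j=2 picked index 3: u0 ∈ [0, 1/5)
j=3 picked index 4: u0 ∈ [0, 2/5)
j=4 picked index 4: u0 ∈ [-1/5, 1/5)
intersection: [2/15, 1/5)

2/15 1/5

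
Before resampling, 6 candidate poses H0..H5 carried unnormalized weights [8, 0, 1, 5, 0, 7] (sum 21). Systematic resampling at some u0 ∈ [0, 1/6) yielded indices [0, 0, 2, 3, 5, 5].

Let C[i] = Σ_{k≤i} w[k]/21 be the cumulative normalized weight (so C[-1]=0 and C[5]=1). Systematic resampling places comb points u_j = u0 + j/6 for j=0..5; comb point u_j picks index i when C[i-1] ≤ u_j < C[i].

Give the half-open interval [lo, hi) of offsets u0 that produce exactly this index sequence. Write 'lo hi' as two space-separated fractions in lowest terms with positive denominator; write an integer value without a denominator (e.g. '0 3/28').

1/21 2/21

C = [8/21, 8/21, 3/7, 2/3, 2/3, 1]
j=0 picked index 0: u0 ∈ [0, 8/21)
j=1 picked index 0: u0 ∈ [-1/6, 3/14)
j=2 picked index 2: u0 ∈ [1/21, 2/21)
j=3 picked index 3: u0 ∈ [-1/14, 1/6)
j=4 picked index 5: u0 ∈ [0, 1/3)
j=5 picked index 5: u0 ∈ [-1/6, 1/6)
intersection: [1/21, 2/21)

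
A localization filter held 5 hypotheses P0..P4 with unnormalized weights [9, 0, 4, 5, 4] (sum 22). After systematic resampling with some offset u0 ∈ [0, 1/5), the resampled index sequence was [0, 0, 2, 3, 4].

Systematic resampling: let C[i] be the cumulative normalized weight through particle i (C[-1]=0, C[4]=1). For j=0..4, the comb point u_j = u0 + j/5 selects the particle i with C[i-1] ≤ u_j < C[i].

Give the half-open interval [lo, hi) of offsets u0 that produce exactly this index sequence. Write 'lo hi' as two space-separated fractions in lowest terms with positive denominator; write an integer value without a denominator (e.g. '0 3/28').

C = [9/22, 9/22, 13/22, 9/11, 1]
j=0 picked index 0: u0 ∈ [0, 9/22)
j=1 picked index 0: u0 ∈ [-1/5, 23/110)
j=2 picked index 2: u0 ∈ [1/110, 21/110)
j=3 picked index 3: u0 ∈ [-1/110, 12/55)
j=4 picked index 4: u0 ∈ [1/55, 1/5)
intersection: [1/55, 21/110)

1/55 21/110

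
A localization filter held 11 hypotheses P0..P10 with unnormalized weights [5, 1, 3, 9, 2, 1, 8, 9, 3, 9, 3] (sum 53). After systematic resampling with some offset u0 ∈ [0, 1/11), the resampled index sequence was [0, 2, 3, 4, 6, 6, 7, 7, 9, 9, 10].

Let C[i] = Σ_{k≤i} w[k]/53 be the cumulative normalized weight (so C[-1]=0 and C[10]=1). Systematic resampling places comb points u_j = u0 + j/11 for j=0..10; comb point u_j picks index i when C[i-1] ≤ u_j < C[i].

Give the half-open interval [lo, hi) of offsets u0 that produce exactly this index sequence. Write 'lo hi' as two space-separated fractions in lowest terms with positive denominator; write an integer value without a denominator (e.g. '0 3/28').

39/583 46/583

C = [5/53, 6/53, 9/53, 18/53, 20/53, 21/53, 29/53, 38/53, 41/53, 50/53, 1]
j=0 picked index 0: u0 ∈ [0, 5/53)
j=1 picked index 2: u0 ∈ [13/583, 46/583)
j=2 picked index 3: u0 ∈ [-7/583, 92/583)
j=3 picked index 4: u0 ∈ [39/583, 61/583)
j=4 picked index 6: u0 ∈ [19/583, 107/583)
j=5 picked index 6: u0 ∈ [-34/583, 54/583)
j=6 picked index 7: u0 ∈ [1/583, 100/583)
j=7 picked index 7: u0 ∈ [-52/583, 47/583)
j=8 picked index 9: u0 ∈ [27/583, 126/583)
j=9 picked index 9: u0 ∈ [-26/583, 73/583)
j=10 picked index 10: u0 ∈ [20/583, 1/11)
intersection: [39/583, 46/583)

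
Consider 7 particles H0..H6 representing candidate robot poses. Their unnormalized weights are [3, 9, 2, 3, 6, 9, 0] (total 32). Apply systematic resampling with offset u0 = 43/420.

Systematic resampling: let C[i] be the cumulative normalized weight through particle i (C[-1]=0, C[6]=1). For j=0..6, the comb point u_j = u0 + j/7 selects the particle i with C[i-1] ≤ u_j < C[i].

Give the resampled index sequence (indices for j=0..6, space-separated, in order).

1 1 2 3 4 5 5

C = [3/32, 3/8, 7/16, 17/32, 23/32, 1, 1]
j=0: u_0=43/420 ∈ [3/32, 3/8) → index 1
j=1: u_1=103/420 ∈ [3/32, 3/8) → index 1
j=2: u_2=163/420 ∈ [3/8, 7/16) → index 2
j=3: u_3=223/420 ∈ [7/16, 17/32) → index 3
j=4: u_4=283/420 ∈ [17/32, 23/32) → index 4
j=5: u_5=49/60 ∈ [23/32, 1) → index 5
j=6: u_6=403/420 ∈ [23/32, 1) → index 5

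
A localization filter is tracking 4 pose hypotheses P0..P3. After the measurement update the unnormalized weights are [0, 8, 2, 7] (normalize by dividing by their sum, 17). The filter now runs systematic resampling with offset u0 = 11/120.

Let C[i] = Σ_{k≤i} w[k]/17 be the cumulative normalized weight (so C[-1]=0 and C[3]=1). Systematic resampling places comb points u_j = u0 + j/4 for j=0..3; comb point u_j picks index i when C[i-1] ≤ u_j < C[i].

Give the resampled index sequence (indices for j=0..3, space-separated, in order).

1 1 3 3

C = [0, 8/17, 10/17, 1]
j=0: u_0=11/120 ∈ [0, 8/17) → index 1
j=1: u_1=41/120 ∈ [0, 8/17) → index 1
j=2: u_2=71/120 ∈ [10/17, 1) → index 3
j=3: u_3=101/120 ∈ [10/17, 1) → index 3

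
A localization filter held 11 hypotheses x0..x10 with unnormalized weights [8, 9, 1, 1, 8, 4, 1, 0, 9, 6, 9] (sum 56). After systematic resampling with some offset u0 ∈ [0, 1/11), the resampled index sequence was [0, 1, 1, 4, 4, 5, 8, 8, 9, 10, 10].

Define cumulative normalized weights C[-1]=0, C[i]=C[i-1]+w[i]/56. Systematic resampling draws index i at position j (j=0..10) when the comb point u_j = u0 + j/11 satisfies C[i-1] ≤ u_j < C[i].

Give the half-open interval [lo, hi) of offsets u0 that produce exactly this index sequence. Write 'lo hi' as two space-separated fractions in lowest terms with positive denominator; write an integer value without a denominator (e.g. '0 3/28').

C = [1/7, 17/56, 9/28, 19/56, 27/56, 31/56, 4/7, 4/7, 41/56, 47/56, 1]
j=0 picked index 0: u0 ∈ [0, 1/7)
j=1 picked index 1: u0 ∈ [4/77, 131/616)
j=2 picked index 1: u0 ∈ [-3/77, 75/616)
j=3 picked index 4: u0 ∈ [41/616, 129/616)
j=4 picked index 4: u0 ∈ [-15/616, 73/616)
j=5 picked index 5: u0 ∈ [17/616, 61/616)
j=6 picked index 8: u0 ∈ [2/77, 115/616)
j=7 picked index 8: u0 ∈ [-5/77, 59/616)
j=8 picked index 9: u0 ∈ [3/616, 69/616)
j=9 picked index 10: u0 ∈ [13/616, 2/11)
j=10 picked index 10: u0 ∈ [-43/616, 1/11)
intersection: [41/616, 1/11)

41/616 1/11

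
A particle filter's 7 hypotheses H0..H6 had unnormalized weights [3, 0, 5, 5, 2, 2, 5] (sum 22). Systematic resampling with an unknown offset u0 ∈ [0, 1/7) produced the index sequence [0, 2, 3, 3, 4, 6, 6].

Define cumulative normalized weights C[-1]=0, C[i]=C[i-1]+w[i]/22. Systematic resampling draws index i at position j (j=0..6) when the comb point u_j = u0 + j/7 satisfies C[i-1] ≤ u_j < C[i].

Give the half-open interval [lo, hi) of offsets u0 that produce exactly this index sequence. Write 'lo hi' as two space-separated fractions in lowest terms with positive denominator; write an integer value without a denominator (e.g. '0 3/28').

6/77 17/154

C = [3/22, 3/22, 4/11, 13/22, 15/22, 17/22, 1]
j=0 picked index 0: u0 ∈ [0, 3/22)
j=1 picked index 2: u0 ∈ [-1/154, 17/77)
j=2 picked index 3: u0 ∈ [6/77, 47/154)
j=3 picked index 3: u0 ∈ [-5/77, 25/154)
j=4 picked index 4: u0 ∈ [3/154, 17/154)
j=5 picked index 6: u0 ∈ [9/154, 2/7)
j=6 picked index 6: u0 ∈ [-13/154, 1/7)
intersection: [6/77, 17/154)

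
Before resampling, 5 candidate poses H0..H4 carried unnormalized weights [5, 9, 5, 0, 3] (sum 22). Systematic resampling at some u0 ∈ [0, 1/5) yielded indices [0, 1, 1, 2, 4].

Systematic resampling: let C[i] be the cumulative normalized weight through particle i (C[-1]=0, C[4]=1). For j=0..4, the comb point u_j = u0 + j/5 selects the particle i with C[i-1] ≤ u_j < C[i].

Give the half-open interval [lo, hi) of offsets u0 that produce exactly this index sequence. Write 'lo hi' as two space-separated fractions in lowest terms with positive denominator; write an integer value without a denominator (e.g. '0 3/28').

7/110 1/5

C = [5/22, 7/11, 19/22, 19/22, 1]
j=0 picked index 0: u0 ∈ [0, 5/22)
j=1 picked index 1: u0 ∈ [3/110, 24/55)
j=2 picked index 1: u0 ∈ [-19/110, 13/55)
j=3 picked index 2: u0 ∈ [2/55, 29/110)
j=4 picked index 4: u0 ∈ [7/110, 1/5)
intersection: [7/110, 1/5)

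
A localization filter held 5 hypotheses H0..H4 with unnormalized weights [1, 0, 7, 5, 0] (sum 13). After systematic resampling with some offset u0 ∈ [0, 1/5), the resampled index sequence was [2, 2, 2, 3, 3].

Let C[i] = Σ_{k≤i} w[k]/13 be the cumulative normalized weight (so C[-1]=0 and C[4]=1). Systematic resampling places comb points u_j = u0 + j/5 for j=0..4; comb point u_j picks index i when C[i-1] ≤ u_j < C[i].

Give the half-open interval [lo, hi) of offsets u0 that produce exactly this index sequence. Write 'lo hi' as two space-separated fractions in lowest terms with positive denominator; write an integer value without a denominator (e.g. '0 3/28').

1/13 1/5

C = [1/13, 1/13, 8/13, 1, 1]
j=0 picked index 2: u0 ∈ [1/13, 8/13)
j=1 picked index 2: u0 ∈ [-8/65, 27/65)
j=2 picked index 2: u0 ∈ [-21/65, 14/65)
j=3 picked index 3: u0 ∈ [1/65, 2/5)
j=4 picked index 3: u0 ∈ [-12/65, 1/5)
intersection: [1/13, 1/5)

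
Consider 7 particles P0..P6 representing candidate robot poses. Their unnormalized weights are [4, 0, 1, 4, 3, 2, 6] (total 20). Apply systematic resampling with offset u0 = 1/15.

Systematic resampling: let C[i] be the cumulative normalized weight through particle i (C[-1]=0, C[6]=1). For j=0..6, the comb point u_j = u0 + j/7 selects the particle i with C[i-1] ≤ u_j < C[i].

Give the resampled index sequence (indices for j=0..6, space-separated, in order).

0 2 3 4 5 6 6

C = [1/5, 1/5, 1/4, 9/20, 3/5, 7/10, 1]
j=0: u_0=1/15 ∈ [0, 1/5) → index 0
j=1: u_1=22/105 ∈ [1/5, 1/4) → index 2
j=2: u_2=37/105 ∈ [1/4, 9/20) → index 3
j=3: u_3=52/105 ∈ [9/20, 3/5) → index 4
j=4: u_4=67/105 ∈ [3/5, 7/10) → index 5
j=5: u_5=82/105 ∈ [7/10, 1) → index 6
j=6: u_6=97/105 ∈ [7/10, 1) → index 6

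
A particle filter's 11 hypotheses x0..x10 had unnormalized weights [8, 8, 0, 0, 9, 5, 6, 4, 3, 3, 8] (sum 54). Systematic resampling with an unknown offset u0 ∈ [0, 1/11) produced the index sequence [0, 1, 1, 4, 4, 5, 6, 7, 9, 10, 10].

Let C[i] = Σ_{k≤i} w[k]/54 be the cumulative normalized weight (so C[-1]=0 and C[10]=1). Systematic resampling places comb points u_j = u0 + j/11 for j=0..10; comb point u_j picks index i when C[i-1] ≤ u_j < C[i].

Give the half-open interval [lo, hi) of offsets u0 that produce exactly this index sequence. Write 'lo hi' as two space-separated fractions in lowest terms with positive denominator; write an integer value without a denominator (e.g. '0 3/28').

C = [4/27, 8/27, 8/27, 8/27, 25/54, 5/9, 2/3, 20/27, 43/54, 23/27, 1]
j=0 picked index 0: u0 ∈ [0, 4/27)
j=1 picked index 1: u0 ∈ [17/297, 61/297)
j=2 picked index 1: u0 ∈ [-10/297, 34/297)
j=3 picked index 4: u0 ∈ [7/297, 113/594)
j=4 picked index 4: u0 ∈ [-20/297, 59/594)
j=5 picked index 5: u0 ∈ [5/594, 10/99)
j=6 picked index 6: u0 ∈ [1/99, 4/33)
j=7 picked index 7: u0 ∈ [1/33, 31/297)
j=8 picked index 9: u0 ∈ [41/594, 37/297)
j=9 picked index 10: u0 ∈ [10/297, 2/11)
j=10 picked index 10: u0 ∈ [-17/297, 1/11)
intersection: [41/594, 1/11)

41/594 1/11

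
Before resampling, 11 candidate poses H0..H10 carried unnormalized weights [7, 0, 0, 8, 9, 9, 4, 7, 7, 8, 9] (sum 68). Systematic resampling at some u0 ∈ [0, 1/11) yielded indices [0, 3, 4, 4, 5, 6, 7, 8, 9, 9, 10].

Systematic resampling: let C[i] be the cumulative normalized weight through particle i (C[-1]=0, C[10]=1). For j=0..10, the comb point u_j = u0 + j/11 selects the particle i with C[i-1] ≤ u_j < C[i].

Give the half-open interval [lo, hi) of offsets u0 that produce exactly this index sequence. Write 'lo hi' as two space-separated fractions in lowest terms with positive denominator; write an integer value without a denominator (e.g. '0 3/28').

C = [7/68, 7/68, 7/68, 15/68, 6/17, 33/68, 37/68, 11/17, 3/4, 59/68, 1]
j=0 picked index 0: u0 ∈ [0, 7/68)
j=1 picked index 3: u0 ∈ [9/748, 97/748)
j=2 picked index 4: u0 ∈ [29/748, 32/187)
j=3 picked index 4: u0 ∈ [-39/748, 15/187)
j=4 picked index 5: u0 ∈ [-2/187, 91/748)
j=5 picked index 6: u0 ∈ [23/748, 67/748)
j=6 picked index 7: u0 ∈ [-1/748, 19/187)
j=7 picked index 8: u0 ∈ [2/187, 5/44)
j=8 picked index 9: u0 ∈ [1/44, 105/748)
j=9 picked index 9: u0 ∈ [-3/44, 37/748)
j=10 picked index 10: u0 ∈ [-31/748, 1/11)
intersection: [29/748, 37/748)

29/748 37/748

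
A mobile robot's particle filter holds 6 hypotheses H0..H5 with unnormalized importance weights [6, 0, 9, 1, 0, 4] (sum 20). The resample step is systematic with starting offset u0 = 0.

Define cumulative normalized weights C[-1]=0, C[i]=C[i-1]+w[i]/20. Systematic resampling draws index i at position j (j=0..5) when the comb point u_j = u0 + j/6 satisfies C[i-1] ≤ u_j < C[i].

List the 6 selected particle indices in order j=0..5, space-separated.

C = [3/10, 3/10, 3/4, 4/5, 4/5, 1]
j=0: u_0=0 ∈ [0, 3/10) → index 0
j=1: u_1=1/6 ∈ [0, 3/10) → index 0
j=2: u_2=1/3 ∈ [3/10, 3/4) → index 2
j=3: u_3=1/2 ∈ [3/10, 3/4) → index 2
j=4: u_4=2/3 ∈ [3/10, 3/4) → index 2
j=5: u_5=5/6 ∈ [4/5, 1) → index 5

0 0 2 2 2 5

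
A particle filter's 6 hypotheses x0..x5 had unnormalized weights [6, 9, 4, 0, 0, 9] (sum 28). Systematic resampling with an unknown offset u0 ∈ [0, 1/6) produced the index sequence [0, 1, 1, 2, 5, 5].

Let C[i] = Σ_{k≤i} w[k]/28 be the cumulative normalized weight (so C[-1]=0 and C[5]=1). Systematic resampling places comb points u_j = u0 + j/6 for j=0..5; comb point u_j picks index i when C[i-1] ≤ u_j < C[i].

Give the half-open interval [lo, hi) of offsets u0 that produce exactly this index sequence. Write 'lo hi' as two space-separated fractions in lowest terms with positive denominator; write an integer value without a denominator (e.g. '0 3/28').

1/21 1/6

C = [3/14, 15/28, 19/28, 19/28, 19/28, 1]
j=0 picked index 0: u0 ∈ [0, 3/14)
j=1 picked index 1: u0 ∈ [1/21, 31/84)
j=2 picked index 1: u0 ∈ [-5/42, 17/84)
j=3 picked index 2: u0 ∈ [1/28, 5/28)
j=4 picked index 5: u0 ∈ [1/84, 1/3)
j=5 picked index 5: u0 ∈ [-13/84, 1/6)
intersection: [1/21, 1/6)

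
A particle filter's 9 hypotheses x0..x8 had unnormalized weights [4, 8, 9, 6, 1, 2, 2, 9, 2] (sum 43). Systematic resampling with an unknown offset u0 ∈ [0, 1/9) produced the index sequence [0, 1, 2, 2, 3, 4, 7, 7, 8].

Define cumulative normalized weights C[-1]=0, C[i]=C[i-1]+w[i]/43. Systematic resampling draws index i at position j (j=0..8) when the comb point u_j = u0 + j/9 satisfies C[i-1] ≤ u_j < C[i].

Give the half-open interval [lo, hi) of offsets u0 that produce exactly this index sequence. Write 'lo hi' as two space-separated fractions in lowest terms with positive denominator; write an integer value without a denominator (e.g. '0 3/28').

10/129 4/43

C = [4/43, 12/43, 21/43, 27/43, 28/43, 30/43, 32/43, 41/43, 1]
j=0 picked index 0: u0 ∈ [0, 4/43)
j=1 picked index 1: u0 ∈ [-7/387, 65/387)
j=2 picked index 2: u0 ∈ [22/387, 103/387)
j=3 picked index 2: u0 ∈ [-7/129, 20/129)
j=4 picked index 3: u0 ∈ [17/387, 71/387)
j=5 picked index 4: u0 ∈ [28/387, 37/387)
j=6 picked index 7: u0 ∈ [10/129, 37/129)
j=7 picked index 7: u0 ∈ [-13/387, 68/387)
j=8 picked index 8: u0 ∈ [25/387, 1/9)
intersection: [10/129, 4/43)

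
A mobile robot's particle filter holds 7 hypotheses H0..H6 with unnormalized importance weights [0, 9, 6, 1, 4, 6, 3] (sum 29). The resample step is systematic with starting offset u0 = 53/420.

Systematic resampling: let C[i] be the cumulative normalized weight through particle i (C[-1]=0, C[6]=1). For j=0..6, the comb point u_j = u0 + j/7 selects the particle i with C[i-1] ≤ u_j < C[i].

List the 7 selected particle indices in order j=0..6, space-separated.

C = [0, 9/29, 15/29, 16/29, 20/29, 26/29, 1]
j=0: u_0=53/420 ∈ [0, 9/29) → index 1
j=1: u_1=113/420 ∈ [0, 9/29) → index 1
j=2: u_2=173/420 ∈ [9/29, 15/29) → index 2
j=3: u_3=233/420 ∈ [16/29, 20/29) → index 4
j=4: u_4=293/420 ∈ [20/29, 26/29) → index 5
j=5: u_5=353/420 ∈ [20/29, 26/29) → index 5
j=6: u_6=59/60 ∈ [26/29, 1) → index 6

1 1 2 4 5 5 6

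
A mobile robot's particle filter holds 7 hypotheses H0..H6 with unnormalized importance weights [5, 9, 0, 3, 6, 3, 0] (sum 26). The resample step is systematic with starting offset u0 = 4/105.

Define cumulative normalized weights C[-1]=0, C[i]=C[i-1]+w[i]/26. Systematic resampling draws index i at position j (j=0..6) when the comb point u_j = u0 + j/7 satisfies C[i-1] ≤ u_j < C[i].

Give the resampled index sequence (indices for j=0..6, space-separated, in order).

C = [5/26, 7/13, 7/13, 17/26, 23/26, 1, 1]
j=0: u_0=4/105 ∈ [0, 5/26) → index 0
j=1: u_1=19/105 ∈ [0, 5/26) → index 0
j=2: u_2=34/105 ∈ [5/26, 7/13) → index 1
j=3: u_3=7/15 ∈ [5/26, 7/13) → index 1
j=4: u_4=64/105 ∈ [7/13, 17/26) → index 3
j=5: u_5=79/105 ∈ [17/26, 23/26) → index 4
j=6: u_6=94/105 ∈ [23/26, 1) → index 5

0 0 1 1 3 4 5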